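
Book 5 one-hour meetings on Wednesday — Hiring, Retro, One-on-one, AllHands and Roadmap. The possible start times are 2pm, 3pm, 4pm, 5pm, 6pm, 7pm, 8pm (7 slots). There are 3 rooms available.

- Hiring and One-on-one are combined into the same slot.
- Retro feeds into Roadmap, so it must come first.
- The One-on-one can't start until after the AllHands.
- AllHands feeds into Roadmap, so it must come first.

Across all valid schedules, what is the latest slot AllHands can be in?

Downstream work caps AllHands at 7pm.
AllHands at 7pm is achievable: Retro=2pm; AllHands=7pm; Roadmap=8pm; One-on-one=8pm; Hiring=8pm.

7pm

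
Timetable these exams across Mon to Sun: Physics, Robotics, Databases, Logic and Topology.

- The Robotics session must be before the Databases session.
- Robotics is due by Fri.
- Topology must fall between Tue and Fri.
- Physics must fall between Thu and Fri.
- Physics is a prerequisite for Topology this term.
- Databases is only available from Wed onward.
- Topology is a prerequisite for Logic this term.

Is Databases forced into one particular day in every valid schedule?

Databases can be Wed (e.g. Physics=Thu, Robotics=Mon, Logic=Sat, Topology=Fri, Databases=Wed) or Thu (e.g. Topology in Fri, Logic in Sat, Physics in Thu, Databases in Thu, Robotics in Mon).

No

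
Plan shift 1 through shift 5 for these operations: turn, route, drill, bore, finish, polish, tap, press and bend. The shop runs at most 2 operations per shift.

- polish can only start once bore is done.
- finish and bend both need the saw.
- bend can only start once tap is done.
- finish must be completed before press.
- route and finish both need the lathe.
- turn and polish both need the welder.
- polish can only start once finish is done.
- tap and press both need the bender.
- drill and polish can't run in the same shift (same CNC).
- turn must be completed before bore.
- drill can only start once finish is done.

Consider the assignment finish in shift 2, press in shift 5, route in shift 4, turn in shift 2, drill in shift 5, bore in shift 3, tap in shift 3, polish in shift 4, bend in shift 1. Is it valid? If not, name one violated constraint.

Invalid. bend can only start once tap is done.

turn must be completed before bore — holds.
finish must be completed before press — holds.
drill can only start once finish is done — holds.
tap and press both need the bender — holds.
finish and bend both need the saw — holds.
turn and polish both need the welder — holds.
route and finish both need the lathe — holds.
polish can only start once finish is done — holds.
bend can only start once tap is done — violated.
polish can only start once bore is done — holds.
The shop runs at most 2 operations per shift — holds.
drill and polish can't run in the same shift (same CNC) — holds.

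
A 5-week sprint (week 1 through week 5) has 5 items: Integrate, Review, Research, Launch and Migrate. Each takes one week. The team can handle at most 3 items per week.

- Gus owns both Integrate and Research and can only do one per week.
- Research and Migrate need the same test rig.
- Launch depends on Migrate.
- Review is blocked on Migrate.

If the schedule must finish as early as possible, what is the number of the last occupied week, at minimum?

The precedence chain requires at least 2 distinct weeks.
With at most 3 per week and 5 work items, at least 2 weeks are needed.
2 works (last occupied week: week 2): for example Integrate -> week 1, Research -> week 2, Migrate -> week 1, Review -> week 2, Launch -> week 2.

week 2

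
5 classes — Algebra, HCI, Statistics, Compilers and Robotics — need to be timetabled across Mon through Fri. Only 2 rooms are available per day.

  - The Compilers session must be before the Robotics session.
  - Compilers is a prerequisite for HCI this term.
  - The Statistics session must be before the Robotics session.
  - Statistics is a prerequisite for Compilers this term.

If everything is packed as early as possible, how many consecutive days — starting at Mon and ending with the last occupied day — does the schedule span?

The precedence chain requires at least 3 distinct days.
With at most 2 per day and 5 classes, at least 3 days are needed.
3 works (last occupied day: Wed): for example Compilers in Tue, Statistics in Mon, Algebra in Mon, HCI in Wed, Robotics in Wed.

3 days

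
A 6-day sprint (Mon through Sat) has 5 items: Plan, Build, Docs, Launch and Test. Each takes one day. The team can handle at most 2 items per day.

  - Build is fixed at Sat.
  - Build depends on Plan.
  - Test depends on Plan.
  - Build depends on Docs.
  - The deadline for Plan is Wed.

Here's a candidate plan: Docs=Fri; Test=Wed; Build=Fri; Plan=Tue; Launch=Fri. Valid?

The team can handle at most 2 items per day — violated.
Build depends on Plan — holds.
Build is fixed at Sat — violated.
Test depends on Plan — holds.
Build depends on Docs — violated.
The deadline for Plan is Wed — holds.

Invalid. Build is fixed at Sat.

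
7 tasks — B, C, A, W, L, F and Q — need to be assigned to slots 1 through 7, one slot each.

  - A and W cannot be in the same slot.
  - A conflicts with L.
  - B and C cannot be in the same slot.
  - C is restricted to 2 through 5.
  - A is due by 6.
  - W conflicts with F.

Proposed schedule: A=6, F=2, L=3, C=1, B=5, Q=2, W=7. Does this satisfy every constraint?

No. C is restricted to 2 through 5 is not satisfied.

A and W cannot be in the same slot — holds.
B and C cannot be in the same slot — holds.
C is restricted to 2 through 5 — violated.
A conflicts with L — holds.
A is due by 6 — holds.
W conflicts with F — holds.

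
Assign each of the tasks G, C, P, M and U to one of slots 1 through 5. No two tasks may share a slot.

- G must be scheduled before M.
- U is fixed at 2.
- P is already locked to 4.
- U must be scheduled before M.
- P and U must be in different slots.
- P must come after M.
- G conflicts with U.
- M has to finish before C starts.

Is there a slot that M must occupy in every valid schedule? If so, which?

U is fixed at 2 and must come before M, so M is at least 3.
P is fixed at 4 and must come after M, so M is at most 3.
So M must be 3.

3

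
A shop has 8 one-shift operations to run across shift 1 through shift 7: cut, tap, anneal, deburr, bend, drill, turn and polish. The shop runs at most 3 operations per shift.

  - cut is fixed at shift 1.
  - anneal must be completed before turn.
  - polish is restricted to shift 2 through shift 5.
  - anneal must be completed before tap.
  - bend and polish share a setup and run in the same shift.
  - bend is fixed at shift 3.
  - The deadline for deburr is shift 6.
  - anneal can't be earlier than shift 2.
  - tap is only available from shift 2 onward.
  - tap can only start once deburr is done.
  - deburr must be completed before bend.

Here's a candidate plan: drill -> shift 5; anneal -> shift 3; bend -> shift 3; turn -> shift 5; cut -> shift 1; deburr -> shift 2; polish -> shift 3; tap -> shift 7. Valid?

Yes

cut is fixed at shift 1 — holds.
bend and polish share a setup and run in the same shift — holds.
The shop runs at most 3 operations per shift — holds.
tap can only start once deburr is done — holds.
The deadline for deburr is shift 6 — holds.
anneal can't be earlier than shift 2 — holds.
deburr must be completed before bend — holds.
tap is only available from shift 2 onward — holds.
polish is restricted to shift 2 through shift 5 — holds.
anneal must be completed before turn — holds.
bend is fixed at shift 3 — holds.
anneal must be completed before tap — holds.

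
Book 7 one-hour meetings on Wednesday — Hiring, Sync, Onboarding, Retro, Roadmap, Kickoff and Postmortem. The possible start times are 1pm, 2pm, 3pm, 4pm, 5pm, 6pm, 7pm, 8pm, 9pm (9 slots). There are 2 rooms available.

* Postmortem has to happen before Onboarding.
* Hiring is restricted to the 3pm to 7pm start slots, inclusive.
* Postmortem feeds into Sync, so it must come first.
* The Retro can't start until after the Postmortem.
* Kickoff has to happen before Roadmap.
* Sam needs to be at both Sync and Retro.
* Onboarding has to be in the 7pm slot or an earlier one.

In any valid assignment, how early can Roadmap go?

2pm

Precedence pushes Roadmap to at least 2pm.
Roadmap at 2pm is achievable: Hiring=3pm, Onboarding=2pm, Kickoff=1pm, Roadmap=2pm, Retro=4pm, Sync=3pm, Postmortem=1pm.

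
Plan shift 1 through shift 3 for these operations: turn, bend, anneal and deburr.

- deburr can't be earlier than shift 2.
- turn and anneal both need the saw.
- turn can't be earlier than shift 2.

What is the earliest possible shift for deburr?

shift 2

Deburr is available from shift 2.
deburr at shift 2 is achievable: deburr=shift 2, anneal=shift 1, bend=shift 1, turn=shift 2.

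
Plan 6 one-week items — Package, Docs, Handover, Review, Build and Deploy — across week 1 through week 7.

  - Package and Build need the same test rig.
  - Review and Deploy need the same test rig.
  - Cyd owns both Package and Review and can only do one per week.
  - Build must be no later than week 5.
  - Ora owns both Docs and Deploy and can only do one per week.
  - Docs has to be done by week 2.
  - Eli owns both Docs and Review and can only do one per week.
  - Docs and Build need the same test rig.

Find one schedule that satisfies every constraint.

Package=week 1, Deploy=week 3, Review=week 2, Build=week 2, Docs=week 1, Handover=week 1

Checking: Review(week 2) != Deploy(week 3); Package(week 1) != Review(week 2); Docs(week 1) != Deploy(week 3); Docs(week 1) != Review(week 2); Docs(week 1) != Build(week 2); Package(week 1) != Build(week 2); Docs=week 1 in [week 1,week 2]; Build=week 2 in [week 1,week 5].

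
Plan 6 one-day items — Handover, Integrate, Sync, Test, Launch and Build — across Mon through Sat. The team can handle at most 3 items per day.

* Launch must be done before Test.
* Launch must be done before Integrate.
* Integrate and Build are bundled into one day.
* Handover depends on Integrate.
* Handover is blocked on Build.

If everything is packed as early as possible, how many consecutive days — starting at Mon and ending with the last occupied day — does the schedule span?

3 days

The precedence chain requires at least 3 distinct days.
With at most 3 per day and 6 work items, at least 2 days are needed.
3 works (last occupied day: Wed): for example Test=Tue; Handover=Wed; Sync=Mon; Build=Tue; Launch=Mon; Integrate=Tue.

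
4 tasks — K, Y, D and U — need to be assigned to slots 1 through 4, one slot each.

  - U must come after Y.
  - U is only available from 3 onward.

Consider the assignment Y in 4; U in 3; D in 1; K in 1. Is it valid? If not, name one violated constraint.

U must come after Y — violated.
U is only available from 3 onward — holds.

No — it violates: U must come after Y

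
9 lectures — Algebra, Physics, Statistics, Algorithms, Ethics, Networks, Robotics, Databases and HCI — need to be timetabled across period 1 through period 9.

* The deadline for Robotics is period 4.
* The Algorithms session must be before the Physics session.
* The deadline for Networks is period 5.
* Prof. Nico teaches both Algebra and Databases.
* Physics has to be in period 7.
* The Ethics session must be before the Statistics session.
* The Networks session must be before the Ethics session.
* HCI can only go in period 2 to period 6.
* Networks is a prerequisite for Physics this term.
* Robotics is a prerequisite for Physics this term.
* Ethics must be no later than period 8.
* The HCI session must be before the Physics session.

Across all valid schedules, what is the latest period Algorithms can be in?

Downstream work caps Algorithms at period 6.
Algorithms at period 6 is achievable: HCI -> period 2, Databases -> period 2, Networks -> period 1, Physics -> period 7, Robotics -> period 1, Ethics -> period 2, Statistics -> period 3, Algebra -> period 1, Algorithms -> period 6.

period 6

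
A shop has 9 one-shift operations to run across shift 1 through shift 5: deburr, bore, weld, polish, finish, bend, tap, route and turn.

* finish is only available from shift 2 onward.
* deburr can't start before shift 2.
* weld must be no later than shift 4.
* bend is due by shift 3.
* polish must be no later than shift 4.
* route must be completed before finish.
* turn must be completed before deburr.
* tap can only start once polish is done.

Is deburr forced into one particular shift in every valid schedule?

No

deburr can be shift 2 (e.g. weld -> shift 1; deburr -> shift 2; finish -> shift 2; bore -> shift 1; turn -> shift 1; tap -> shift 2; polish -> shift 1; bend -> shift 1; route -> shift 1) or shift 3 (e.g. tap=shift 2; bore=shift 1; polish=shift 1; deburr=shift 3; weld=shift 1; finish=shift 2; route=shift 1; turn=shift 1; bend=shift 1).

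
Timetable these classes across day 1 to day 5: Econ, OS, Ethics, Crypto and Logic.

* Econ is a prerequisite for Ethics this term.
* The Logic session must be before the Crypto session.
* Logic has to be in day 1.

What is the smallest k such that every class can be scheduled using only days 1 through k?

2

The precedence chain requires at least 2 distinct days.
2 works (last occupied day: day 2): for example Ethics=day 2, Logic=day 1, OS=day 1, Crypto=day 2, Econ=day 1.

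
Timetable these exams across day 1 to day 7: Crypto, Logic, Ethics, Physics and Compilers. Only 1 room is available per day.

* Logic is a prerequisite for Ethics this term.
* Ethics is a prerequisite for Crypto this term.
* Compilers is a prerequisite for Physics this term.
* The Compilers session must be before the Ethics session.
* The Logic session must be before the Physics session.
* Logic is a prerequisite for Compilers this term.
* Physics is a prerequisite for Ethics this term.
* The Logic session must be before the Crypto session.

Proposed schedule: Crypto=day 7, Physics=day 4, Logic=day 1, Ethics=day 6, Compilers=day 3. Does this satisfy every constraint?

Valid

Only 1 room is available per day — holds.
Logic is a prerequisite for Compilers this term — holds.
The Logic session must be before the Crypto session — holds.
Ethics is a prerequisite for Crypto this term — holds.
Logic is a prerequisite for Ethics this term — holds.
Physics is a prerequisite for Ethics this term — holds.
The Compilers session must be before the Ethics session — holds.
The Logic session must be before the Physics session — holds.
Compilers is a prerequisite for Physics this term — holds.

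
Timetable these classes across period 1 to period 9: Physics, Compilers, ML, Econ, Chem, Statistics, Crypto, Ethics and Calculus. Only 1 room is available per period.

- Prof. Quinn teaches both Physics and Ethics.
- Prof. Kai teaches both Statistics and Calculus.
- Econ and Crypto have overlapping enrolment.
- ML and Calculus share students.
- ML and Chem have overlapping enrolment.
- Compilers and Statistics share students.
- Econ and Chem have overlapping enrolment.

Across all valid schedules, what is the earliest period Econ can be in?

period 1

Econ at period 1 is achievable: Ethics in period 8; Calculus in period 9; Econ in period 1; ML in period 4; Chem in period 5; Crypto in period 7; Compilers in period 3; Physics in period 2; Statistics in period 6.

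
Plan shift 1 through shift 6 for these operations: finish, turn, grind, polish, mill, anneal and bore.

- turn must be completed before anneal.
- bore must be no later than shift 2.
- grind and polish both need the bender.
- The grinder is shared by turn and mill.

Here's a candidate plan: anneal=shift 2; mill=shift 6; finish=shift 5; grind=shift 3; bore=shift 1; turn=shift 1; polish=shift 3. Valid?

turn must be completed before anneal — holds.
grind and polish both need the bender — violated.
bore must be no later than shift 2 — holds.
The grinder is shared by turn and mill — holds.

Invalid. grind and polish both need the bender.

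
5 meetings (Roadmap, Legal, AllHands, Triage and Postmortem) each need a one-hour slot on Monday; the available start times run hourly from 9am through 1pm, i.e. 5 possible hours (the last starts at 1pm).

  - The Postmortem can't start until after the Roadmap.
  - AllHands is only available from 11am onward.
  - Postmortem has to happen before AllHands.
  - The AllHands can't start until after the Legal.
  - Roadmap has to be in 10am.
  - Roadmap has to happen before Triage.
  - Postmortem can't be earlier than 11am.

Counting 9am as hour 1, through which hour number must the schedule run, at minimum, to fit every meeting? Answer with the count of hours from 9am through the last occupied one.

4

The precedence chain requires at least 3 distinct hours.
Propagating the time windows through the other constraints, AllHands can't land before 12pm — that is hour 4 counting from 9am — so the schedule must run through at least 4 hours.
4 works (last occupied hour: 12pm): for example Legal -> 9am, Postmortem -> 11am, Triage -> 11am, AllHands -> 12pm, Roadmap -> 10am.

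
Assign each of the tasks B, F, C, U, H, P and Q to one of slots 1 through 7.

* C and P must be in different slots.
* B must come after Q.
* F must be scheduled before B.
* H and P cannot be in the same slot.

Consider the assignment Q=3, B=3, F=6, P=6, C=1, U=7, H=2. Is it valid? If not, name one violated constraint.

No — it violates: F must be scheduled before B

H and P cannot be in the same slot — holds.
B must come after Q — violated.
C and P must be in different slots — holds.
F must be scheduled before B — violated.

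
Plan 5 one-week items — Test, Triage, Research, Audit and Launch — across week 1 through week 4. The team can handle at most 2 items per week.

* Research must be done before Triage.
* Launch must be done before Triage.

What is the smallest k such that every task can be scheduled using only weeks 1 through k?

3 weeks

The precedence chain requires at least 2 distinct weeks.
With at most 2 per week and 5 tasks, at least 3 weeks are needed.
3 works (last occupied week: week 3): for example Test -> week 2; Triage -> week 2; Audit -> week 3; Launch -> week 1; Research -> week 1.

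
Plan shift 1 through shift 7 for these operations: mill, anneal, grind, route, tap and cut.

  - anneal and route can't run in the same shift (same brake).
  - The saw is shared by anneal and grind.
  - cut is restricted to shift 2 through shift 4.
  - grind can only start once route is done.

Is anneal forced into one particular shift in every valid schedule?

No

anneal can be shift 1 (e.g. grind=shift 3; mill=shift 1; anneal=shift 1; cut=shift 2; route=shift 2; tap=shift 1) or shift 2 (e.g. cut -> shift 2; grind -> shift 3; tap -> shift 1; route -> shift 1; mill -> shift 1; anneal -> shift 2).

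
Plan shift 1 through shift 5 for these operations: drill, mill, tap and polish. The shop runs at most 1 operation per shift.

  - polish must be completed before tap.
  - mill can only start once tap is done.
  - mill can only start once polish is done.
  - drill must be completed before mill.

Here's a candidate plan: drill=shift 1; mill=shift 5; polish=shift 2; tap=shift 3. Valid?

Valid

drill must be completed before mill — holds.
mill can only start once polish is done — holds.
mill can only start once tap is done — holds.
polish must be completed before tap — holds.
The shop runs at most 1 operation per shift — holds.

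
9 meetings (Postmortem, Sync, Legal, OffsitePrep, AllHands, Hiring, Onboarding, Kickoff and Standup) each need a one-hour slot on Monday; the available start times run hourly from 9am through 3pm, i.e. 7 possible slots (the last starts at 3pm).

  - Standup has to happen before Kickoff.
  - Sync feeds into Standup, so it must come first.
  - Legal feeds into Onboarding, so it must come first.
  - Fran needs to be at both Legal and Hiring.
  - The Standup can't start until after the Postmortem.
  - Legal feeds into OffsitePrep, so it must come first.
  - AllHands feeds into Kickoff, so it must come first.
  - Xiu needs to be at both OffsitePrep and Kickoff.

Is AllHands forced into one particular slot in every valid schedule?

AllHands can be 9am (e.g. Onboarding -> 10am; Legal -> 9am; OffsitePrep -> 10am; Hiring -> 10am; Kickoff -> 11am; Postmortem -> 9am; Sync -> 9am; Standup -> 10am; AllHands -> 9am) or 10am (e.g. Legal=9am; Onboarding=10am; Kickoff=11am; AllHands=10am; Postmortem=9am; Standup=10am; Hiring=10am; Sync=9am; OffsitePrep=10am).

No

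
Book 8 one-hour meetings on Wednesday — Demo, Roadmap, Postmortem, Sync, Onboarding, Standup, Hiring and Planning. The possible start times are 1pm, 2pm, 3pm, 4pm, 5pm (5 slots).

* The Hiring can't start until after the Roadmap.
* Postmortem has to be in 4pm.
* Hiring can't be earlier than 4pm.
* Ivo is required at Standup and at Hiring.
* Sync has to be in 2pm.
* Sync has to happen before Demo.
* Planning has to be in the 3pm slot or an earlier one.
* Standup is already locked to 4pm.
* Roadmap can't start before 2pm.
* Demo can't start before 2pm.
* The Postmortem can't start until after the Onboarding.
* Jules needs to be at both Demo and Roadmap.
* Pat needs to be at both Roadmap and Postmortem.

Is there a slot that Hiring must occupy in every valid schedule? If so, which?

Hiring's window is 4pm–5pm.
Standup is fixed at 4pm, and Hiring can't share a slot with Standup.
So Hiring must be 5pm.

5pm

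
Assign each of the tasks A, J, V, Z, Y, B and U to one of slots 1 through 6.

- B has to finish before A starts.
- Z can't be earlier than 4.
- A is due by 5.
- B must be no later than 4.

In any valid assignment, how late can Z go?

Z is available from 4.
Z at 6 is achievable: B in 1, A in 2, Y in 1, Z in 6, U in 1, V in 1, J in 1.

6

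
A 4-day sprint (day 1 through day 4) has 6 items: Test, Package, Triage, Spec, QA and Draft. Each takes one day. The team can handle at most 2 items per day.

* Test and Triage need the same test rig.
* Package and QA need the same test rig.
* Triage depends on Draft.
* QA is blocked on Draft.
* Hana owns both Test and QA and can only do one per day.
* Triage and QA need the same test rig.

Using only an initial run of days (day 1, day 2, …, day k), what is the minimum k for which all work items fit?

The precedence chain requires at least 2 distinct days.
With at most 2 per day and 6 work items, at least 3 days are needed.
3 works (last occupied day: day 3): for example Triage=day 2; QA=day 3; Spec=day 3; Draft=day 1; Package=day 2; Test=day 1.

3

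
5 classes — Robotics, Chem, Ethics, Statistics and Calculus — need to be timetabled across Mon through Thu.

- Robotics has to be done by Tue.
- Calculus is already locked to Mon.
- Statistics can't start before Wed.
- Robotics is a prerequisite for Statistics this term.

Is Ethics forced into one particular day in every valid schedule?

Ethics can be Mon (e.g. Ethics -> Mon, Calculus -> Mon, Chem -> Mon, Statistics -> Wed, Robotics -> Mon) or Tue (e.g. Chem in Mon; Robotics in Mon; Ethics in Tue; Statistics in Wed; Calculus in Mon).

No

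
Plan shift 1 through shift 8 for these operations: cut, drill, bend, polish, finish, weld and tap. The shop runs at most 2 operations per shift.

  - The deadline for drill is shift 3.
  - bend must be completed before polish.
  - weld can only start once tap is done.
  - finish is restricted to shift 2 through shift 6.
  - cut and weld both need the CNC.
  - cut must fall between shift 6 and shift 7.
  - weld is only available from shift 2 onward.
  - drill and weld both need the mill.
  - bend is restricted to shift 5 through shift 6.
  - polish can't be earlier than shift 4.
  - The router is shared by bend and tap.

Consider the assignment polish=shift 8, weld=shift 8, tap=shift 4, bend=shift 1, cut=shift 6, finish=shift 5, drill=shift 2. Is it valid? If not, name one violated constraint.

drill and weld both need the mill — holds.
finish is restricted to shift 2 through shift 6 — holds.
weld can only start once tap is done — holds.
The deadline for drill is shift 3 — holds.
polish can't be earlier than shift 4 — holds.
bend is restricted to shift 5 through shift 6 — violated.
cut must fall between shift 6 and shift 7 — holds.
weld is only available from shift 2 onward — holds.
The router is shared by bend and tap — holds.
cut and weld both need the CNC — holds.
bend must be completed before polish — holds.
The shop runs at most 2 operations per shift — holds.

No — it violates: bend is restricted to shift 5 through shift 6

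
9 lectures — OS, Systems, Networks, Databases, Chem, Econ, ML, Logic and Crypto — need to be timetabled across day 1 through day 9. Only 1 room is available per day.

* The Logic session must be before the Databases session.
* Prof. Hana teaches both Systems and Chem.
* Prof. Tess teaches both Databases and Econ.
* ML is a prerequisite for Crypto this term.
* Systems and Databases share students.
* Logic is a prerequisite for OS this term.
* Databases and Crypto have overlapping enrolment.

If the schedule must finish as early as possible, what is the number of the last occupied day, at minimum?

The precedence chain requires at least 2 distinct days.
With at most 1 per day and 9 lectures, at least 9 days are needed.
9 works (last occupied day: day 9): for example Chem -> day 8, OS -> day 2, Databases -> day 3, Econ -> day 9, Logic -> day 1, Networks -> day 7, Crypto -> day 5, Systems -> day 6, ML -> day 4.

day 9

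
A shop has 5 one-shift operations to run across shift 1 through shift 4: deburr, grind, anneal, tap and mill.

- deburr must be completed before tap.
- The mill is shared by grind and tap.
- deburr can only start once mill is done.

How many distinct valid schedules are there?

48

Splitting on deburr: it can be shift 2 (24), shift 3 (24). Listing each branch's schedules as (grind, anneal, tap, mill) by shift number:
deburr=shift 2: (1,1,3,1) (1,1,4,1) (1,2,3,1) (1,2,4,1) (1,3,3,1) (1,3,4,1) (1,4,3,1) (1,4,4,1) (2,1,3,1) (2,1,4,1) (2,2,3,1) (2,2,4,1) (2,3,3,1) (2,3,4,1) (2,4,3,1) (2,4,4,1) (3,1,4,1) (3,2,4,1) (3,3,4,1) (3,4,4,1) (4,1,3,1) (4,2,3,1) (4,3,3,1) (4,4,3,1) — 24.
deburr=shift 3: (1,1,4,1) (1,1,4,2) (1,2,4,1) (1,2,4,2) (1,3,4,1) (1,3,4,2) (1,4,4,1) (1,4,4,2) (2,1,4,1) (2,1,4,2) (2,2,4,1) (2,2,4,2) (2,3,4,1) (2,3,4,2) (2,4,4,1) (2,4,4,2) (3,1,4,1) (3,1,4,2) (3,2,4,1) (3,2,4,2) (3,3,4,1) (3,3,4,2) (3,4,4,1) (3,4,4,2) — 24.
Summing: 24 + 24 = 48.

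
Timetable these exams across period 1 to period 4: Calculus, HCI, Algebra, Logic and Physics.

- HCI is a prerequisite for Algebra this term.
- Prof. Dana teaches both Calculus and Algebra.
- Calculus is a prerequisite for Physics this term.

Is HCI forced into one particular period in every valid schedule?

HCI can be period 1 (e.g. HCI -> period 1, Calculus -> period 1, Logic -> period 1, Physics -> period 2, Algebra -> period 2) or period 2 (e.g. Physics -> period 2, HCI -> period 2, Calculus -> period 1, Algebra -> period 3, Logic -> period 1).

No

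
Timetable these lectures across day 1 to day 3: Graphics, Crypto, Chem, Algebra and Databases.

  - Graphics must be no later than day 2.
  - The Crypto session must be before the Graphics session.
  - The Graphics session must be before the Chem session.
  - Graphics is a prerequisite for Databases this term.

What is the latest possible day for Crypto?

Downstream work caps Crypto at day 1.
Crypto at day 1 is achievable: Algebra in day 1, Graphics in day 2, Chem in day 3, Databases in day 3, Crypto in day 1.

day 1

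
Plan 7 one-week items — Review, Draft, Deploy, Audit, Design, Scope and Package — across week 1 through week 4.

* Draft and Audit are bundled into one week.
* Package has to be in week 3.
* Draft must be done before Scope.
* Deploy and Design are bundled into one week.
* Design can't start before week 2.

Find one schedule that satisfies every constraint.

Package=week 3; Design=week 2; Scope=week 2; Draft=week 1; Deploy=week 2; Audit=week 1; Review=week 1

Checking: Draft(week 1) before Scope(week 2); Draft = Audit = week 1; Deploy = Design = week 2; Design=week 2 in [week 2,week 4]; Package=week 3 in [week 3,week 3].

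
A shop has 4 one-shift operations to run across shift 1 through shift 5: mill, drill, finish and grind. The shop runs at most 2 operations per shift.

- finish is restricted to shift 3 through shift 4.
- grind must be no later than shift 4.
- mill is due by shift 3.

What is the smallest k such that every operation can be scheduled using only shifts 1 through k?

With at most 2 per shift and 4 operations, at least 2 shifts are needed.
finish can't be placed before shift 3, so the schedule must run through at least shift 3.
3 works (last occupied shift: shift 3): for example finish -> shift 3; grind -> shift 2; mill -> shift 1; drill -> shift 1.

3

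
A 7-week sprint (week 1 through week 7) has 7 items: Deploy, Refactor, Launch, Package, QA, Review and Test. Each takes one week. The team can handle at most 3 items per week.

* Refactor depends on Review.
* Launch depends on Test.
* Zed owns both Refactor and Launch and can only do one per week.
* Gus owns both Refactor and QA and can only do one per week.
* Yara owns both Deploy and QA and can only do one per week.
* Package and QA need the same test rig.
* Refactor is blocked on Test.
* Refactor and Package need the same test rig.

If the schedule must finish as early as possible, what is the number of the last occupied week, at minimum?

The precedence chain requires at least 2 distinct weeks.
With at most 3 per week and 7 tasks, at least 3 weeks are needed.
3 works (last occupied week: week 3): for example Launch in week 3, Refactor in week 2, QA in week 3, Package in week 1, Test in week 1, Review in week 1, Deploy in week 2.

week 3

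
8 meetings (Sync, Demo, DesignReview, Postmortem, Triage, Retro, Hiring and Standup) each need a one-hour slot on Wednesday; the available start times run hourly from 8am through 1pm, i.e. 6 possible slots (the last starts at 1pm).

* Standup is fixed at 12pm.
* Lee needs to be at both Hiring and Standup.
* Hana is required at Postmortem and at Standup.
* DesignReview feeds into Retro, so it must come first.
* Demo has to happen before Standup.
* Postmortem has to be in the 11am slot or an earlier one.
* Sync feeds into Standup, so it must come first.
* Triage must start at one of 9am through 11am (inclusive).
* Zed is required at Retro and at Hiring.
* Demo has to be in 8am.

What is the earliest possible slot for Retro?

Precedence pushes Retro to at least 9am.
Retro at 9am is achievable: DesignReview=8am, Retro=9am, Demo=8am, Hiring=8am, Standup=12pm, Postmortem=8am, Triage=9am, Sync=8am.

9am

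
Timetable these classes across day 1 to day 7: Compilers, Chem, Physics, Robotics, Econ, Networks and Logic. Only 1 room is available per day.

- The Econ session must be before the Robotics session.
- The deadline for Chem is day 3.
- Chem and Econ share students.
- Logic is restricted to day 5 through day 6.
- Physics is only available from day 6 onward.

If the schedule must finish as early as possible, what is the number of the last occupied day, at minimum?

7

The precedence chain requires at least 2 distinct days.
With at most 1 per day and 7 classes, at least 7 days are needed.
Physics can't be placed before day 6, so the schedule must run through at least day 6.
7 works (last occupied day: day 7): for example Physics in day 6; Networks in day 7; Logic in day 5; Robotics in day 3; Chem in day 1; Econ in day 2; Compilers in day 4.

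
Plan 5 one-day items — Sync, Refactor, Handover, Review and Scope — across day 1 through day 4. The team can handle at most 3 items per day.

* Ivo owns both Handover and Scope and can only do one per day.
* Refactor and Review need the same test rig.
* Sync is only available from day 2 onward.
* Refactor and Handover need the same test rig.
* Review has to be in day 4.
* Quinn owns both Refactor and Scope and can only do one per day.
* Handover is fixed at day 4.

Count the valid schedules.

Splitting on Sync: it can be day 2 (6), day 3 (6), day 4 (6). Listing each branch's schedules as (Refactor, Handover, Review, Scope) by day number:
Sync=day 2: (1,4,4,2) (1,4,4,3) (2,4,4,1) (2,4,4,3) (3,4,4,1) (3,4,4,2) — 6.
Sync=day 3: (1,4,4,2) (1,4,4,3) (2,4,4,1) (2,4,4,3) (3,4,4,1) (3,4,4,2) — 6.
Sync=day 4: (1,4,4,2) (1,4,4,3) (2,4,4,1) (2,4,4,3) (3,4,4,1) (3,4,4,2) — 6.
Summing: 6 + 6 + 6 = 18.

18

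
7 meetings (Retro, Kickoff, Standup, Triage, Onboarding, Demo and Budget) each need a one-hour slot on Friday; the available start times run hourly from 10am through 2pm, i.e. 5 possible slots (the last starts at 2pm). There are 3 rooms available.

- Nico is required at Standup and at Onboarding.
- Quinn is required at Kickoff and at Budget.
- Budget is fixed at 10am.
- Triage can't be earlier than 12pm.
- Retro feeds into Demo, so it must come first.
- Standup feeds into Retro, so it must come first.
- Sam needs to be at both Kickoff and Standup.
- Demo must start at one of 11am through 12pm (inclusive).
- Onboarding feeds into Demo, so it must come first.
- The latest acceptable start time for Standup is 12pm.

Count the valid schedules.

Splitting on Kickoff: it can be 11am (3), 12pm (3), 1pm (3), 2pm (3). Listing each branch's schedules as (Retro, Standup, Triage, Onboarding, Demo, Budget):
Kickoff=11am: (11am,10am,12pm,11am,12pm,10am) (11am,10am,1pm,11am,12pm,10am) (11am,10am,2pm,11am,12pm,10am) — 3.
Kickoff=12pm: (11am,10am,12pm,11am,12pm,10am) (11am,10am,1pm,11am,12pm,10am) (11am,10am,2pm,11am,12pm,10am) — 3.
Kickoff=1pm: (11am,10am,12pm,11am,12pm,10am) (11am,10am,1pm,11am,12pm,10am) (11am,10am,2pm,11am,12pm,10am) — 3.
Kickoff=2pm: (11am,10am,12pm,11am,12pm,10am) (11am,10am,1pm,11am,12pm,10am) (11am,10am,2pm,11am,12pm,10am) — 3.
Summing: 3 + 3 + 3 + 3 = 12.

12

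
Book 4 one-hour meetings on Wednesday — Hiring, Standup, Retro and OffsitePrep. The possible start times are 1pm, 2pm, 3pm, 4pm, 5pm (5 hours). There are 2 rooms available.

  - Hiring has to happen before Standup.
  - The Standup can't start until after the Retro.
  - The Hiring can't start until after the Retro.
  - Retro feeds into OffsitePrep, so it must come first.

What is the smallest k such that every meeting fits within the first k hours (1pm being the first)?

3 hours

The precedence chain requires at least 3 distinct hours.
With at most 2 per hour and 4 meetings, at least 2 hours are needed.
3 works (last occupied hour: 3pm): for example OffsitePrep in 2pm; Retro in 1pm; Hiring in 2pm; Standup in 3pm.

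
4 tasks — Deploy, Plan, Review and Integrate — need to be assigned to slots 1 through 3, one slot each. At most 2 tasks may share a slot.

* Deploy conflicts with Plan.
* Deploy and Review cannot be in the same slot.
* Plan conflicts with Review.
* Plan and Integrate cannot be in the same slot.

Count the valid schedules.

Splitting on Deploy: it can be 1 (4), 2 (4), 3 (4). Listing each branch's schedules as (Plan, Review, Integrate):
Deploy=1: (2,3,1) (2,3,3) (3,2,1) (3,2,2) — 4.
Deploy=2: (1,3,2) (1,3,3) (3,1,1) (3,1,2) — 4.
Deploy=3: (1,2,2) (1,2,3) (2,1,1) (2,1,3) — 4.
Summing: 4 + 4 + 4 = 12.

12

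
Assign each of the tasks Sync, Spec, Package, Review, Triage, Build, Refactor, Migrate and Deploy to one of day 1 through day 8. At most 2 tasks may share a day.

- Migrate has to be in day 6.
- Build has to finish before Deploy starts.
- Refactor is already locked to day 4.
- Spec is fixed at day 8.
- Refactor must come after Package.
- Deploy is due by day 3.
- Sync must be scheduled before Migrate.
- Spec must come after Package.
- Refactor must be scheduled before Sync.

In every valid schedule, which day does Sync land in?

Refactor is fixed at day 4 and must come before Sync, so Sync is at least day 5.
Migrate is fixed at day 6 and must come after Sync, so Sync is at most day 5.
So Sync must be day 5.

day 5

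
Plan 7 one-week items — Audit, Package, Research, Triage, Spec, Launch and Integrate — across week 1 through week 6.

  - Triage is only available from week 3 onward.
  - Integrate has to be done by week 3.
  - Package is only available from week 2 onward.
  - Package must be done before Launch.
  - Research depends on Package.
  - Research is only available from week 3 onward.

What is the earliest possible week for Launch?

week 3

Precedence pushes Launch to at least week 3.
Launch at week 3 is achievable: Triage=week 3, Integrate=week 1, Launch=week 3, Audit=week 1, Package=week 2, Research=week 3, Spec=week 1.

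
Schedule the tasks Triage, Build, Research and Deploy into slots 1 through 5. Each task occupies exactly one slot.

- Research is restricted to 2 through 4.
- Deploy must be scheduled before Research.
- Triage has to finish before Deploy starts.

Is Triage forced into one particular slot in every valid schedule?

Triage can be 1 (e.g. Research -> 3, Triage -> 1, Deploy -> 2, Build -> 1) or 2 (e.g. Deploy=3, Triage=2, Build=1, Research=4).

No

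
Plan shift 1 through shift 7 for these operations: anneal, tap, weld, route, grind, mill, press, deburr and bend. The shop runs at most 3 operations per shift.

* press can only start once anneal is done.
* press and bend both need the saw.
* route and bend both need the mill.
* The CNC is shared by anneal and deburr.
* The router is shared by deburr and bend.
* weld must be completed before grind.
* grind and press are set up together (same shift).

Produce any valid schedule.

deburr in shift 3, route in shift 2, press in shift 2, anneal in shift 1, mill in shift 3, tap in shift 1, weld in shift 1, bend in shift 4, grind in shift 2

Checking: weld(shift 1) before grind(shift 2); anneal(shift 1) before press(shift 2); press(shift 2) != bend(shift 4); anneal(shift 1) != deburr(shift 3); route(shift 2) != bend(shift 4); deburr(shift 3) != bend(shift 4); grind = press = shift 2; max 3 per shift (cap 3).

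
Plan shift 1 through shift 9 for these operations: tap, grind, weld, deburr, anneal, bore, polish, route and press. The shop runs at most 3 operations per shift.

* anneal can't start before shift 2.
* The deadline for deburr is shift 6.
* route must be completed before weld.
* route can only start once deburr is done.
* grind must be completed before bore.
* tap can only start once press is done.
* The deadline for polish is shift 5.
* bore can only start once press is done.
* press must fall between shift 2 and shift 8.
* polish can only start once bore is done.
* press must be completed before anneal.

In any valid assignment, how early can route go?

shift 2

Precedence pushes route to at least shift 2; downstream work caps route at shift 8.
route at shift 2 is achievable: anneal=shift 3, polish=shift 4, weld=shift 4, grind=shift 1, bore=shift 3, route=shift 2, tap=shift 3, deburr=shift 1, press=shift 2.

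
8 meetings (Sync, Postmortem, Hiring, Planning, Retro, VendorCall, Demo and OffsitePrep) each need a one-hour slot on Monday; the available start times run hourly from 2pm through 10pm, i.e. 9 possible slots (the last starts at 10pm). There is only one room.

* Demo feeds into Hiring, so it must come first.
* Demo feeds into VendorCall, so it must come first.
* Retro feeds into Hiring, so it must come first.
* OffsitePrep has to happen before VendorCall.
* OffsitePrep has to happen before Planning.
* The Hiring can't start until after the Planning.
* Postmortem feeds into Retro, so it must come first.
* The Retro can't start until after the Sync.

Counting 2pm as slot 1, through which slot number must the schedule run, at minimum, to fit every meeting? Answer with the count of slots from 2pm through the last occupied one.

The precedence chain requires at least 3 distinct slots.
With at most 1 per slot and 8 meetings, at least 8 slots are needed.
8 works (last occupied slot: 9pm): for example Retro in 4pm, Demo in 7pm, Hiring in 8pm, Sync in 2pm, Planning in 6pm, Postmortem in 3pm, VendorCall in 9pm, OffsitePrep in 5pm.

8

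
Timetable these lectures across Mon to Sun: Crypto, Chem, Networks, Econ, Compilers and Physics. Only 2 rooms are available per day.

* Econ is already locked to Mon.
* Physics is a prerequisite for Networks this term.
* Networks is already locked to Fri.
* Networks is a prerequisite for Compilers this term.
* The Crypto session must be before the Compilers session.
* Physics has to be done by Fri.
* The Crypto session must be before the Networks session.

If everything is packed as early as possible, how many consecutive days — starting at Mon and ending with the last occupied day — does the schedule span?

The precedence chain requires at least 3 distinct days.
With at most 2 per day and 6 lectures, at least 3 days are needed.
Propagating the time windows through the other constraints, Compilers can't land before Sat — that is day 6 counting from Mon — so the schedule must run through at least 6 days.
6 works (last occupied day: Sat): for example Econ=Mon; Crypto=Tue; Compilers=Sat; Networks=Fri; Chem=Tue; Physics=Mon.

6 days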